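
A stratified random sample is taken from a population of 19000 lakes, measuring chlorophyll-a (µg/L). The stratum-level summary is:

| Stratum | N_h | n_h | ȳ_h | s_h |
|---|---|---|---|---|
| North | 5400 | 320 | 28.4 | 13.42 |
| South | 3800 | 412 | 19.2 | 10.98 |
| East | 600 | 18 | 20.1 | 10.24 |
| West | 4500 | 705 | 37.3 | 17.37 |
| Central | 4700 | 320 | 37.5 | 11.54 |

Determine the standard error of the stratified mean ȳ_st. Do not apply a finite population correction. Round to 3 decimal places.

V̂(ȳ_st) = Σ W_h² s_h²/n_h, with W_h = N_h/N and N = 19000:
  stratum North: (5400/19000)²·13.42²/320 = 0.0454606
  stratum South: (3800/19000)²·10.98²/412 = 0.0117049
  stratum East: (600/19000)²·10.24²/18 = 0.00580929
  stratum West: (4500/19000)²·17.37²/705 = 0.0240065
  stratum Central: (4700/19000)²·11.54²/320 = 0.0254654
V̂(ȳ_st) = 0.112447
SE(ȳ_st) = √0.112447 = 0.335331

SE(ȳ_st) ≈ 0.335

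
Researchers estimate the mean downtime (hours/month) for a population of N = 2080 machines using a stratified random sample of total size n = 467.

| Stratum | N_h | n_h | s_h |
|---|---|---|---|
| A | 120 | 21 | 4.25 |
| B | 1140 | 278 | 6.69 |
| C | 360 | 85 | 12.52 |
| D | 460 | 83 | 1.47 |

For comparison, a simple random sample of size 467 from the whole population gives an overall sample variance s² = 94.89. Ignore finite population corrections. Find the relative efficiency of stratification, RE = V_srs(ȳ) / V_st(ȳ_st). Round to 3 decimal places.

V̂(ȳ_st) = Σ W_h² s_h²/n_h, with W_h = N_h/N and N = 2080:
  stratum A: (120/2080)²·4.25²/21 = 0.00286282
  stratum B: (1140/2080)²·6.69²/278 = 0.0483605
  stratum C: (360/2080)²·12.52²/85 = 0.0552418
  stratum D: (460/2080)²·1.47²/83 = 0.00127334
V_st = 0.107738
V_srs = s²/n = 94.89/467 = 0.203191
Relative efficiency = V_srs / V_st = 0.203191/0.107738 = 1.8860

RE ≈ 1.886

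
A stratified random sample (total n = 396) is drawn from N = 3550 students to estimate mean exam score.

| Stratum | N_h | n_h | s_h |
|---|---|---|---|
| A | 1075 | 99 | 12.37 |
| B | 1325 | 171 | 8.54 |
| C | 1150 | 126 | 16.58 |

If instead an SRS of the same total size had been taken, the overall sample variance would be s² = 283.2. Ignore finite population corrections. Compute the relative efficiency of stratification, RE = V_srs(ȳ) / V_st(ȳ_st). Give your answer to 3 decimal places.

V̂(ȳ_st) = Σ W_h² s_h²/n_h, with W_h = N_h/N and N = 3550:
  stratum A: (1075/3550)²·12.37²/99 = 0.141731
  stratum B: (1325/3550)²·8.54²/171 = 0.0594148
  stratum C: (1150/3550)²·16.58²/126 = 0.228948
V_st = 0.430094
V_srs = s²/n = 283.2/396 = 0.715152
Relative efficiency = V_srs / V_st = 0.715152/0.430094 = 1.6628

RE ≈ 1.663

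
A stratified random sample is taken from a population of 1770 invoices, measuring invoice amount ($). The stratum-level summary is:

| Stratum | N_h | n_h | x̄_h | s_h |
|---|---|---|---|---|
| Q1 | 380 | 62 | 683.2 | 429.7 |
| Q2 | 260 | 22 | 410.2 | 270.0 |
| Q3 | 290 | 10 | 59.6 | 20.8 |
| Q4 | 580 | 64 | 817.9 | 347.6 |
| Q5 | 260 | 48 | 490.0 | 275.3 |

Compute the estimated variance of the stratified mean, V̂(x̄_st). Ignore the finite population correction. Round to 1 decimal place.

V̂(x̄_st) ≈ 446.7

V̂(x̄_st) = Σ W_h² s_h²/n_h, with W_h = N_h/N and N = 1770:
  stratum Q1: (380/1770)²·429.7²/62 = 137.265
  stratum Q2: (260/1770)²·270.0²/22 = 71.4998
  stratum Q3: (290/1770)²·20.8²/10 = 1.16138
  stratum Q4: (580/1770)²·347.6²/64 = 202.716
  stratum Q5: (260/1770)²·275.3²/48 = 34.0699
V̂(x̄_st) = 446.713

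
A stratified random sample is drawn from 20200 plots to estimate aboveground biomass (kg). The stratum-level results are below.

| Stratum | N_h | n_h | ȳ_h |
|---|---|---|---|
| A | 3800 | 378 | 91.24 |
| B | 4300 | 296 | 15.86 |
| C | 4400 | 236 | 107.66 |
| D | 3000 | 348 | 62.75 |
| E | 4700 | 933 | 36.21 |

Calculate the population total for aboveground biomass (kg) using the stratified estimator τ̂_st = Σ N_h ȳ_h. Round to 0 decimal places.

τ̂_st ≈ 1247051

τ̂_st = Σ N_h ȳ_h = 3800·91.24 + 4300·15.86 + 4400·107.66 + 3000·62.75 + 4700·36.21 = 1247051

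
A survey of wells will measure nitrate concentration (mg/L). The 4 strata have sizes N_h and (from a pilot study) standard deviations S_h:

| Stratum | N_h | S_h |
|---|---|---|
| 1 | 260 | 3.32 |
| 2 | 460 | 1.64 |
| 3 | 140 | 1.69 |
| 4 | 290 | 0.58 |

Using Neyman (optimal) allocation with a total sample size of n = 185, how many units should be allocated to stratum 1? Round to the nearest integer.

79

Neyman allocation: n_h = n · N_h S_h / Σ N_i S_i, with n = 185.
  stratum 1: N_h·S_h = 260·3.32 = 863.20
  stratum 2: N_h·S_h = 460·1.64 = 754.40
  stratum 3: N_h·S_h = 140·1.69 = 236.60
  stratum 4: N_h·S_h = 290·0.58 = 168.20
Σ N_h S_h = 2022.40
n for stratum 1 = 185·863.20/2022.40 = 78.962 → 79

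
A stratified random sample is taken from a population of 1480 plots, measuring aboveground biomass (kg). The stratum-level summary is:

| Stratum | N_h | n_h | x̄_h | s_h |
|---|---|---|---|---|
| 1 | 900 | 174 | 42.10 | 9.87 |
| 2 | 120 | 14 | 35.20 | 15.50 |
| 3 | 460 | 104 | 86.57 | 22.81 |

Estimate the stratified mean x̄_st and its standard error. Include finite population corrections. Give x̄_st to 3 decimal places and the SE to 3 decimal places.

x̄_st ≈ 55.362, SE ≈ 0.800

x̄_st = Σ W_h x̄_h = (900·42.10 + 120·35.20 + 460·86.57)/1480 = 55.36230
V̂(x̄_st) = Σ W_h² (1 − n_h/N_h) s_h²/n_h, with W_h = N_h/N and N = 1480:
  stratum 1: (900/1480)²·(1 − 174/900)·9.87²/174 = 0.167009
  stratum 2: (120/1480)²·(1 − 14/120)·15.50²/14 = 0.099655
  stratum 3: (460/1480)²·(1 − 104/460)·22.81²/104 = 0.374026
V̂(x̄_st) = 0.64069
SE(x̄_st) = √0.64069 = 0.800431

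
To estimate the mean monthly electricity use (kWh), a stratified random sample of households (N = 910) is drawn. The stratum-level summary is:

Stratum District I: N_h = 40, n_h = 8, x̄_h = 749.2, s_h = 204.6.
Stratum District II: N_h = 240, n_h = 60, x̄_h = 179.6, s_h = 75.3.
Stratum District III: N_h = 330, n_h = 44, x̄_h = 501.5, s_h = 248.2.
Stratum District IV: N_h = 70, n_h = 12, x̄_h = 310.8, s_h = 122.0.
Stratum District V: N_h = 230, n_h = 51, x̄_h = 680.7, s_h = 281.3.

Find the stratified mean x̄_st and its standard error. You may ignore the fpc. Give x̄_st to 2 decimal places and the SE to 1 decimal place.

x̄_st = Σ W_h x̄_h = (40·749.2 + 240·179.6 + 330·501.5 + 70·310.8 + 230·680.7)/910 = 458.11429
V̂(x̄_st) = Σ W_h² s_h²/n_h, with W_h = N_h/N and N = 910:
  stratum District I: (40/910)²·204.6²/8 = 10.1102
  stratum District II: (240/910)²·75.3²/60 = 6.57322
  stratum District III: (330/910)²·248.2²/44 = 184.118
  stratum District IV: (70/910)²·122.0²/12 = 7.33925
  stratum District V: (230/910)²·281.3²/51 = 99.1156
V̂(x̄_st) = 307.256
SE(x̄_st) = √307.256 = 17.5287

x̄_st ≈ 458.11, SE ≈ 17.5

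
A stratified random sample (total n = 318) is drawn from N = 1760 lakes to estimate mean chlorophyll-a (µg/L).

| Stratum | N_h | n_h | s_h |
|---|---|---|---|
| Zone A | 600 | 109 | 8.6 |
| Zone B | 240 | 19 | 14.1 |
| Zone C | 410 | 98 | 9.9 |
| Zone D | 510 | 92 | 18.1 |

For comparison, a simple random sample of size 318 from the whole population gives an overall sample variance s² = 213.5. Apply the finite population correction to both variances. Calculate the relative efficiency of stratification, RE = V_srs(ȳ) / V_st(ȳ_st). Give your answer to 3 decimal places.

V̂(ȳ_st) = Σ W_h² (1 − n_h/N_h) s_h²/n_h, with W_h = N_h/N and N = 1760:
  stratum Zone A: (600/1760)²·(1 − 109/600)·8.6²/109 = 0.0645324
  stratum Zone B: (240/1760)²·(1 − 19/240)·14.1²/19 = 0.179169
  stratum Zone C: (410/1760)²·(1 − 98/410)·9.9²/98 = 0.0413007
  stratum Zone D: (510/1760)²·(1 − 92/510)·18.1²/92 = 0.24507
V_st = 0.530072
V_srs = (1 − 318/1760)·213.5/318 = 0.550077
Relative efficiency = V_srs / V_st = 0.550077/0.530072 = 1.0377

RE ≈ 1.038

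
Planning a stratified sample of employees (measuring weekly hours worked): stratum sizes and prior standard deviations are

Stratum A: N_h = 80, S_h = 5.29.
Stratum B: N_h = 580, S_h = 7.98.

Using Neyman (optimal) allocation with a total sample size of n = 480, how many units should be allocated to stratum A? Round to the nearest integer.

40

Neyman allocation: n_h = n · N_h S_h / Σ N_i S_i, with n = 480.
  stratum A: N_h·S_h = 80·5.29 = 423.20
  stratum B: N_h·S_h = 580·7.98 = 4628.40
Σ N_h S_h = 5051.60
n for stratum A = 480·423.20/5051.60 = 40.212 → 40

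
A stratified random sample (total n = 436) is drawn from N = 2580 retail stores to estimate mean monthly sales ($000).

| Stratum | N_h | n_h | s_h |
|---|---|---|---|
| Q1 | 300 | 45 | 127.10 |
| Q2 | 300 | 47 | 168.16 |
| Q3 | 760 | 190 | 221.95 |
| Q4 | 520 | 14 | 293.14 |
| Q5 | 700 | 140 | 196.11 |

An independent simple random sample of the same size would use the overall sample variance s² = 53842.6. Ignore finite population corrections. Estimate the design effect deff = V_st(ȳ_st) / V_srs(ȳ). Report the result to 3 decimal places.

V̂(ȳ_st) = Σ W_h² s_h²/n_h, with W_h = N_h/N and N = 2580:
  stratum Q1: (300/2580)²·127.10²/45 = 4.8538
  stratum Q2: (300/2580)²·168.16²/47 = 8.13487
  stratum Q3: (760/2580)²·221.95²/190 = 22.498
  stratum Q4: (520/2580)²·293.14²/14 = 249.339
  stratum Q5: (700/2580)²·196.11²/140 = 20.2222
V_st = 305.047
V_srs = s²/n = 53842.6/436 = 123.492
deff = V_st / V_srs = 305.047/123.492 = 2.4702

deff ≈ 2.470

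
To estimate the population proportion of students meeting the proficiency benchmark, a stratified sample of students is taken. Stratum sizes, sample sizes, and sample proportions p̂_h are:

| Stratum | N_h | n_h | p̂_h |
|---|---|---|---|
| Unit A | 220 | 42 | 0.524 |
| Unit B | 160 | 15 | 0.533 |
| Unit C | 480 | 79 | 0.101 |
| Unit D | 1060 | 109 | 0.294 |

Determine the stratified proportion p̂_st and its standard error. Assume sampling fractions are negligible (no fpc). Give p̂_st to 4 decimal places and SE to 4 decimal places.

N = 1920; stratum weights W_h = N_h/N.
p̂_st = Σ W_h p̂_h = (220·0.524 + 160·0.533 + 480·0.101 + 1060·0.294)/1920 = 0.29202
V̂(p̂_st) = Σ W_h² p̂_h(1−p̂_h)/(n_h−1):
  stratum Unit A: (220/1920)²·0.524·0.476/41 = 7.98725e-05
  stratum Unit B: (160/1920)²·0.533·0.467/14 = 0.000123468
  stratum Unit C: (480/1920)²·0.101·0.899/78 = 7.27556e-05
  stratum Unit D: (1060/1920)²·0.294·0.706/108 = 0.000585784
V̂(p̂_st) = 0.00086188; SE = √V̂ = 0.0293578

p̂_st ≈ 0.2920, SE ≈ 0.0294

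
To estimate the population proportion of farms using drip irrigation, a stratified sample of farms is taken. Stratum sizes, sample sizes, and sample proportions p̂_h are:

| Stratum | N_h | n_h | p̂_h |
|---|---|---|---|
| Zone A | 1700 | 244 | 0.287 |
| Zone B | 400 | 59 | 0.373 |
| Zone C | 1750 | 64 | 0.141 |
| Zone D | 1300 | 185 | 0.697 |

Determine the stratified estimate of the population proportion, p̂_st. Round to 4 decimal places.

N = 5150; stratum weights W_h = N_h/N.
p̂_st = Σ W_h p̂_h = (1700·0.287 + 400·0.373 + 1750·0.141 + 1300·0.697)/5150 = 0.34756

p̂_st ≈ 0.3476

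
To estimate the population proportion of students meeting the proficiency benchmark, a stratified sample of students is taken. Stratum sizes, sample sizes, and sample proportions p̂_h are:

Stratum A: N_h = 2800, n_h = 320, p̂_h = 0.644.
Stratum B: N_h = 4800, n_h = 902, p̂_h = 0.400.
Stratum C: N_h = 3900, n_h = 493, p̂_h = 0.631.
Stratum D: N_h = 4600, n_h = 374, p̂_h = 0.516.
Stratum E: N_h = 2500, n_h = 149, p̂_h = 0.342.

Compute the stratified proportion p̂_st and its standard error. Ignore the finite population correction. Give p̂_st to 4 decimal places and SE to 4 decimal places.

N = 18600; stratum weights W_h = N_h/N.
p̂_st = Σ W_h p̂_h = (2800·0.644 + 4800·0.400 + 3900·0.631 + 4600·0.516 + 2500·0.342)/18600 = 0.50606
V̂(p̂_st) = Σ W_h² p̂_h(1−p̂_h)/(n_h−1):
  stratum A: (2800/18600)²·0.644·0.356/319 = 1.62868e-05
  stratum B: (4800/18600)²·0.400·0.600/901 = 1.77396e-05
  stratum C: (3900/18600)²·0.631·0.369/492 = 2.08063e-05
  stratum D: (4600/18600)²·0.516·0.484/373 = 4.09521e-05
  stratum E: (2500/18600)²·0.342·0.658/148 = 2.74691e-05
V̂(p̂_st) = 0.000123254; SE = √V̂ = 0.011102

p̂_st ≈ 0.5061, SE ≈ 0.0111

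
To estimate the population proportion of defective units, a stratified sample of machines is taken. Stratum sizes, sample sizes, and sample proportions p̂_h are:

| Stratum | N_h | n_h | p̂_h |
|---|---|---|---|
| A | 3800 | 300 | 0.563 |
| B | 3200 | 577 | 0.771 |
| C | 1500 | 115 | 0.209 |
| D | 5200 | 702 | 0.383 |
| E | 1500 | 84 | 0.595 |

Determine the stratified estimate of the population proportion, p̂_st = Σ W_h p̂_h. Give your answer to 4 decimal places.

p̂_st ≈ 0.5134

N = 15200; stratum weights W_h = N_h/N.
p̂_st = Σ W_h p̂_h = (3800·0.563 + 3200·0.771 + 1500·0.209 + 5200·0.383 + 1500·0.595)/15200 = 0.51343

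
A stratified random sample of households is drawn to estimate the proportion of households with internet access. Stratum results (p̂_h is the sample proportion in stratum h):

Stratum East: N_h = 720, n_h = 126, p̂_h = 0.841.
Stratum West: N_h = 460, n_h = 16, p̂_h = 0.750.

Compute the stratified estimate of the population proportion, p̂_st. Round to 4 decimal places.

p̂_st ≈ 0.8055

N = 1180; stratum weights W_h = N_h/N.
p̂_st = Σ W_h p̂_h = (720·0.841 + 460·0.750)/1180 = 0.80553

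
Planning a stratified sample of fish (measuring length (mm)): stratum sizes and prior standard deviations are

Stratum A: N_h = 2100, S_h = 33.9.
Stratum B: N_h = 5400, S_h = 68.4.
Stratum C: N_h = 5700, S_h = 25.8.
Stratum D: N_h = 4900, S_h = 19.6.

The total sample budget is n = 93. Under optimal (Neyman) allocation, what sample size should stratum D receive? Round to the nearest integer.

13

Neyman allocation: n_h = n · N_h S_h / Σ N_i S_i, with n = 93.
  stratum A: N_h·S_h = 2100·33.9 = 71190.00
  stratum B: N_h·S_h = 5400·68.4 = 369360.00
  stratum C: N_h·S_h = 5700·25.8 = 147060.00
  stratum D: N_h·S_h = 4900·19.6 = 96040.00
Σ N_h S_h = 683650.00
n for stratum D = 93·96040.00/683650.00 = 13.065 → 13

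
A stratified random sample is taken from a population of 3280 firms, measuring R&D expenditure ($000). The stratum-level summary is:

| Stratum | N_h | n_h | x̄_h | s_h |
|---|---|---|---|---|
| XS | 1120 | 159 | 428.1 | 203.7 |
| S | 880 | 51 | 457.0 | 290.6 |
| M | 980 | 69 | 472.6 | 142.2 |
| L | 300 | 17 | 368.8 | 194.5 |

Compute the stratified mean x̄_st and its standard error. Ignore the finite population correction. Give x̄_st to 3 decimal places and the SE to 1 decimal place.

x̄_st ≈ 443.726, SE ≈ 13.9

x̄_st = Σ W_h x̄_h = (1120·428.1 + 880·457.0 + 980·472.6 + 300·368.8)/3280 = 443.72561
V̂(x̄_st) = Σ W_h² s_h²/n_h, with W_h = N_h/N and N = 3280:
  stratum XS: (1120/3280)²·203.7²/159 = 30.428
  stratum S: (880/3280)²·290.6²/51 = 119.19
  stratum M: (980/3280)²·142.2²/69 = 26.161
  stratum L: (300/3280)²·194.5²/17 = 18.6159
V̂(x̄_st) = 194.395
SE(x̄_st) = √194.395 = 13.9425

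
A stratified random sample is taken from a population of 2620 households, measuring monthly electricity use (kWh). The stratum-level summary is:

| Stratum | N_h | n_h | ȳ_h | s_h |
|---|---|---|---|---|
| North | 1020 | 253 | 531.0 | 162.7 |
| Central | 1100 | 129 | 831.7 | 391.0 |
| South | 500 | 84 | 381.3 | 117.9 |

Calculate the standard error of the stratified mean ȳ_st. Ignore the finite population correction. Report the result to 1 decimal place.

V̂(ȳ_st) = Σ W_h² s_h²/n_h, with W_h = N_h/N and N = 2620:
  stratum North: (1020/2620)²·162.7²/253 = 15.8581
  stratum Central: (1100/2620)²·391.0²/129 = 208.904
  stratum South: (500/2620)²·117.9²/84 = 6.02679
V̂(ȳ_st) = 230.789
SE(ȳ_st) = √230.789 = 15.1917

SE(ȳ_st) ≈ 15.2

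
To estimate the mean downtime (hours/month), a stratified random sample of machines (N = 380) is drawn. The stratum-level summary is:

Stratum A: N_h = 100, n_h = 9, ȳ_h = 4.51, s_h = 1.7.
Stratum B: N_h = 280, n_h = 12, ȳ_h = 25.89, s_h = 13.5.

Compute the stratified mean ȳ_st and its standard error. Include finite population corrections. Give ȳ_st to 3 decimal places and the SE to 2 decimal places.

ȳ_st ≈ 20.264, SE ≈ 2.81

ȳ_st = Σ W_h ȳ_h = (100·4.51 + 280·25.89)/380 = 20.26368
V̂(ȳ_st) = Σ W_h² (1 − n_h/N_h) s_h²/n_h, with W_h = N_h/N and N = 380:
  stratum A: (100/380)²·(1 − 9/100)·1.7²/9 = 0.0202362
  stratum B: (280/380)²·(1 − 12/280)·13.5²/12 = 7.89245
V̂(ȳ_st) = 7.91269
SE(ȳ_st) = √7.91269 = 2.81295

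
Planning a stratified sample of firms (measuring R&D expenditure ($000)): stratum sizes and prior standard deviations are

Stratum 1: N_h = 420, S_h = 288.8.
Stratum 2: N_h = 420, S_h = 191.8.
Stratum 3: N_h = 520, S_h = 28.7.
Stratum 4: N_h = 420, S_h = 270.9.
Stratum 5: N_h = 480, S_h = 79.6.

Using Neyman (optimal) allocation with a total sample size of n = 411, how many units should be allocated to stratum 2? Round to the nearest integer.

Neyman allocation: n_h = n · N_h S_h / Σ N_i S_i, with n = 411.
  stratum 1: N_h·S_h = 420·288.8 = 121296.00
  stratum 2: N_h·S_h = 420·191.8 = 80556.00
  stratum 3: N_h·S_h = 520·28.7 = 14924.00
  stratum 4: N_h·S_h = 420·270.9 = 113778.00
  stratum 5: N_h·S_h = 480·79.6 = 38208.00
Σ N_h S_h = 368762.00
n for stratum 2 = 411·80556.00/368762.00 = 89.783 → 90

90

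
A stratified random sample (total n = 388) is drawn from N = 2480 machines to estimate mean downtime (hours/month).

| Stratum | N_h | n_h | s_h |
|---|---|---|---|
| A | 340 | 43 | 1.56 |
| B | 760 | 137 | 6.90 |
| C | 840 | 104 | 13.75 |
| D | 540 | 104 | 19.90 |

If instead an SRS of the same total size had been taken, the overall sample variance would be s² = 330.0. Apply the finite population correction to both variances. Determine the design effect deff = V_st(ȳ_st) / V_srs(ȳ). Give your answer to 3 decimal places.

V̂(ȳ_st) = Σ W_h² (1 − n_h/N_h) s_h²/n_h, with W_h = N_h/N and N = 2480:
  stratum A: (340/2480)²·(1 − 43/340)·1.56²/43 = 0.000929208
  stratum B: (760/2480)²·(1 − 137/760)·6.90²/137 = 0.0267532
  stratum C: (840/2480)²·(1 − 104/840)·13.75²/104 = 0.182737
  stratum D: (540/2480)²·(1 − 104/540)·19.90²/104 = 0.145764
V_st = 0.356183
V_srs = (1 − 388/2480)·330.0/388 = 0.717451
deff = V_st / V_srs = 0.356183/0.717451 = 0.4965

deff ≈ 0.496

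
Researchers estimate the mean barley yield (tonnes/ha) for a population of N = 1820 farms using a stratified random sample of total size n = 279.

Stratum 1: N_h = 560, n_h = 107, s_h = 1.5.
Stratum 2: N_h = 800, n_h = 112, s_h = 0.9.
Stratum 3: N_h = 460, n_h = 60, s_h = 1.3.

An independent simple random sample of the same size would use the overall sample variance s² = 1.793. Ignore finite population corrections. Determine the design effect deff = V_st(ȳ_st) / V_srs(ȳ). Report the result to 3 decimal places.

V̂(ȳ_st) = Σ W_h² s_h²/n_h, with W_h = N_h/N and N = 1820:
  stratum 1: (560/1820)²·1.5²/107 = 0.00199082
  stratum 2: (800/1820)²·0.9²/112 = 0.00139735
  stratum 3: (460/1820)²·1.3²/60 = 0.00179932
V_st = 0.00518749
V_srs = s²/n = 1.793/279 = 0.00642652
deff = V_st / V_srs = 0.00518749/0.00642652 = 0.8072

deff ≈ 0.807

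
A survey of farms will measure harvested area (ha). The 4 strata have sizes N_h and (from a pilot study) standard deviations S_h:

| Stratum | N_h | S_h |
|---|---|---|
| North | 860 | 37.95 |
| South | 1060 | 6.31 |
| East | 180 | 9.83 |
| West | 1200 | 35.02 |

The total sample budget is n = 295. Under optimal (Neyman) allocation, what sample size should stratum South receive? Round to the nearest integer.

24

Neyman allocation: n_h = n · N_h S_h / Σ N_i S_i, with n = 295.
  stratum North: N_h·S_h = 860·37.95 = 32637.00
  stratum South: N_h·S_h = 1060·6.31 = 6688.60
  stratum East: N_h·S_h = 180·9.83 = 1769.40
  stratum West: N_h·S_h = 1200·35.02 = 42024.00
Σ N_h S_h = 83119.00
n for stratum South = 295·6688.60/83119.00 = 23.739 → 24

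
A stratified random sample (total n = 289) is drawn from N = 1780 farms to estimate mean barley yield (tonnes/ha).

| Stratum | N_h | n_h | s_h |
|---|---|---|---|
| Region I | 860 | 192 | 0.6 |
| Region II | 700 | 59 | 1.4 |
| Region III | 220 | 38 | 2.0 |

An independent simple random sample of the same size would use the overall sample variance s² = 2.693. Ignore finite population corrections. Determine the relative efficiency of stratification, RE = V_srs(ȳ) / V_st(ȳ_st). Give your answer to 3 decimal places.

RE ≈ 1.297

V̂(ȳ_st) = Σ W_h² s_h²/n_h, with W_h = N_h/N and N = 1780:
  stratum Region I: (860/1780)²·0.6²/192 = 0.000437681
  stratum Region II: (700/1780)²·1.4²/59 = 0.0051376
  stratum Region III: (220/1780)²·2.0²/38 = 0.00160798
V_st = 0.00718326
V_srs = s²/n = 2.693/289 = 0.00931834
Relative efficiency = V_srs / V_st = 0.00931834/0.00718326 = 1.2972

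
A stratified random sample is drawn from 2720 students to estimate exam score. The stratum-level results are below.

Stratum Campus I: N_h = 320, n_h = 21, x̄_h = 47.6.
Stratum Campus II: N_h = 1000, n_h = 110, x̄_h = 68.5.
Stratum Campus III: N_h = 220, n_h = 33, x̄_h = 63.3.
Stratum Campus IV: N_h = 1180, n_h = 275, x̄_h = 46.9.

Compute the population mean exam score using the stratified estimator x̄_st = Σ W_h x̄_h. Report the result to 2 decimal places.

x̄_st ≈ 56.25

N = Σ N_h = 2720. Stratum weights W_h = N_h/N.
x̄_st = (320·47.6 + 1000·68.5 + 220·63.3 + 1180·46.9) / 2720 = 56.2500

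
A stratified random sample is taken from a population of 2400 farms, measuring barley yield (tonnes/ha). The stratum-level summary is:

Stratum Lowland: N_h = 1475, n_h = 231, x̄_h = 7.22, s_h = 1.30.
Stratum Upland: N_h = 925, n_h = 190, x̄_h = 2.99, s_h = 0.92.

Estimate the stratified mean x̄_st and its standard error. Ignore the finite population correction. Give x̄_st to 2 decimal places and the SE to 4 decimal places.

x̄_st = Σ W_h x̄_h = (1475·7.22 + 925·2.99)/2400 = 5.58969
V̂(x̄_st) = Σ W_h² s_h²/n_h, with W_h = N_h/N and N = 2400:
  stratum Lowland: (1475/2400)²·1.30²/231 = 0.00276335
  stratum Upland: (925/2400)²·0.92²/190 = 0.000661733
V̂(x̄_st) = 0.00342509
SE(x̄_st) = √0.00342509 = 0.0585242

x̄_st ≈ 5.59, SE ≈ 0.0585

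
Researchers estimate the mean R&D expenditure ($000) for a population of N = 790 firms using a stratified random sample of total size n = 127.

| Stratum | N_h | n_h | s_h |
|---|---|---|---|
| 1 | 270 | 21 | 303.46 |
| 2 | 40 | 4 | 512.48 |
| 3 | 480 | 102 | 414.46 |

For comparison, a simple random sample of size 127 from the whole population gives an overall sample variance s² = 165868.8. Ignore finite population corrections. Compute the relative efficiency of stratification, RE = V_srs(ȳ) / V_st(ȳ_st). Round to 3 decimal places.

RE ≈ 1.003

V̂(ȳ_st) = Σ W_h² s_h²/n_h, with W_h = N_h/N and N = 790:
  stratum 1: (270/790)²·303.46²/21 = 512.221
  stratum 2: (40/790)²·512.48²/4 = 168.329
  stratum 3: (480/790)²·414.46²/102 = 621.718
V_st = 1302.27
V_srs = s²/n = 165868.8/127 = 1306.05
Relative efficiency = V_srs / V_st = 1306.05/1302.27 = 1.0029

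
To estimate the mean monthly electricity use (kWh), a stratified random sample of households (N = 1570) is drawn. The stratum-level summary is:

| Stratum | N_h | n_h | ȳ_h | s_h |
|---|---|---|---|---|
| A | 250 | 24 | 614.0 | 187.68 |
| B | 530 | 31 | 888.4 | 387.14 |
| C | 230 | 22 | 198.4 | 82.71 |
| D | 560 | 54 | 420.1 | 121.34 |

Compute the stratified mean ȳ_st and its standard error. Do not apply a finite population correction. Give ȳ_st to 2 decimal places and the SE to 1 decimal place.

ȳ_st ≈ 576.59, SE ≈ 25.1

ȳ_st = Σ W_h ȳ_h = (250·614.0 + 530·888.4 + 230·198.4 + 560·420.1)/1570 = 576.58599
V̂(ȳ_st) = Σ W_h² s_h²/n_h, with W_h = N_h/N and N = 1570:
  stratum A: (250/1570)²·187.68²/24 = 37.2139
  stratum B: (530/1570)²·387.14²/31 = 550.969
  stratum C: (230/1570)²·82.71²/22 = 6.67344
  stratum D: (560/1570)²·121.34²/54 = 34.6889
V̂(ȳ_st) = 629.545
SE(ȳ_st) = √629.545 = 25.0907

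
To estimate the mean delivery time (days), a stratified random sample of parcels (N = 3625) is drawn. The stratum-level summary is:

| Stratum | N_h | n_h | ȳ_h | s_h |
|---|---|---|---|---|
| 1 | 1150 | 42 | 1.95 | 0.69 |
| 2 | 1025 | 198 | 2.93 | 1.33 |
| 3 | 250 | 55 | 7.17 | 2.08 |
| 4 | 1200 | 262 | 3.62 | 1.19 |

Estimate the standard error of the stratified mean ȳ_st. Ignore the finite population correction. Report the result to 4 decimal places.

SE(ȳ_st) ≈ 0.0531

V̂(ȳ_st) = Σ W_h² s_h²/n_h, with W_h = N_h/N and N = 3625:
  stratum 1: (1150/3625)²·0.69²/42 = 0.00114085
  stratum 2: (1025/3625)²·1.33²/198 = 0.000714282
  stratum 3: (250/3625)²·2.08²/55 = 0.000374135
  stratum 4: (1200/3625)²·1.19²/262 = 0.000592296
V̂(ȳ_st) = 0.00282156
SE(ȳ_st) = √0.00282156 = 0.0531184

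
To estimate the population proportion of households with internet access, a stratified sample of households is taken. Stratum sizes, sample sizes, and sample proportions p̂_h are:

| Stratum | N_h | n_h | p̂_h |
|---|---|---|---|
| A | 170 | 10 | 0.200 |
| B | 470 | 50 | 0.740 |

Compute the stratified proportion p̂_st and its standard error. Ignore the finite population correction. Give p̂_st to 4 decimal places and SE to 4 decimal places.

N = 640; stratum weights W_h = N_h/N.
p̂_st = Σ W_h p̂_h = (170·0.200 + 470·0.740)/640 = 0.59656
V̂(p̂_st) = Σ W_h² p̂_h(1−p̂_h)/(n_h−1):
  stratum A: (170/640)²·0.200·0.800/9 = 0.00125434
  stratum B: (470/640)²·0.740·0.260/49 = 0.0021176
V̂(p̂_st) = 0.00337194; SE = √V̂ = 0.0580684

p̂_st ≈ 0.5966, SE ≈ 0.0581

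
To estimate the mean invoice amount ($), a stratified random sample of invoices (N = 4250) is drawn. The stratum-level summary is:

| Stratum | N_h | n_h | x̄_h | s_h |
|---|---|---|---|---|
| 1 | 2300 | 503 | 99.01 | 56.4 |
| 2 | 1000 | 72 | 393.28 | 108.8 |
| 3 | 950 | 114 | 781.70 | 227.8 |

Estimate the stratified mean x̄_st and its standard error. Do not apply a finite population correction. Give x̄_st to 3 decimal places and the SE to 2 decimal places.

x̄_st ≈ 320.851, SE ≈ 5.81

x̄_st = Σ W_h x̄_h = (2300·99.01 + 1000·393.28 + 950·781.70)/4250 = 320.85129
V̂(x̄_st) = Σ W_h² s_h²/n_h, with W_h = N_h/N and N = 4250:
  stratum 1: (2300/4250)²·56.4²/503 = 1.85212
  stratum 2: (1000/4250)²·108.8²/72 = 9.10222
  stratum 3: (950/4250)²·227.8²/114 = 22.7443
V̂(x̄_st) = 33.6986
SE(x̄_st) = √33.6986 = 5.80505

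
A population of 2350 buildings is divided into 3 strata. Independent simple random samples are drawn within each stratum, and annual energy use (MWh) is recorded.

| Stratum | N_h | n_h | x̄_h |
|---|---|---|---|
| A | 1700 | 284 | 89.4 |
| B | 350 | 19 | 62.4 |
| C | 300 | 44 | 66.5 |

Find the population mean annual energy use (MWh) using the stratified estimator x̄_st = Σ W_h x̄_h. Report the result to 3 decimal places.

N = Σ N_h = 2350. Stratum weights W_h = N_h/N.
x̄_st = (1700·89.4 + 350·62.4 + 300·66.5) / 2350 = 82.45532

x̄_st ≈ 82.455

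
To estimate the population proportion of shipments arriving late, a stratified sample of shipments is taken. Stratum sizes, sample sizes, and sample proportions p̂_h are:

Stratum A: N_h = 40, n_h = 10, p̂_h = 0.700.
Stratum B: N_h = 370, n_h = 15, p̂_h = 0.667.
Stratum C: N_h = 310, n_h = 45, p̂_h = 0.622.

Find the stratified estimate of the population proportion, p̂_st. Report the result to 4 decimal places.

N = 720; stratum weights W_h = N_h/N.
p̂_st = Σ W_h p̂_h = (40·0.700 + 370·0.667 + 310·0.622)/720 = 0.64946

p̂_st ≈ 0.6495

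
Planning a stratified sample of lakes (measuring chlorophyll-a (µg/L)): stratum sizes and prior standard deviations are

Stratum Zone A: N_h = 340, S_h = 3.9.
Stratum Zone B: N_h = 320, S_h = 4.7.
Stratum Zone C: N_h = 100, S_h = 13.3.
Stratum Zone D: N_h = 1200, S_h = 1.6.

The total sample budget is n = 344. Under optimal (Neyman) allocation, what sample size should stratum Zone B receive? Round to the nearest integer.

85

Neyman allocation: n_h = n · N_h S_h / Σ N_i S_i, with n = 344.
  stratum Zone A: N_h·S_h = 340·3.9 = 1326.00
  stratum Zone B: N_h·S_h = 320·4.7 = 1504.00
  stratum Zone C: N_h·S_h = 100·13.3 = 1330.00
  stratum Zone D: N_h·S_h = 1200·1.6 = 1920.00
Σ N_h S_h = 6080.00
n for stratum Zone B = 344·1504.00/6080.00 = 85.095 → 85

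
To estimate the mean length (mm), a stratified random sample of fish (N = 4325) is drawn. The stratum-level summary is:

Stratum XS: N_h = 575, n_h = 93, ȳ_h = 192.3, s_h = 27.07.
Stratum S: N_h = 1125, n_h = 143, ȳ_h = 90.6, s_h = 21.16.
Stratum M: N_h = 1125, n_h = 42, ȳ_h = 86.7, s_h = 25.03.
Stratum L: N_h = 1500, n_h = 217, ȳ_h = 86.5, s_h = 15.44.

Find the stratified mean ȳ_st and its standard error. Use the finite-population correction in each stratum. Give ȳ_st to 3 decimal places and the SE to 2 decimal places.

ȳ_st = Σ W_h ȳ_h = (575·192.3 + 1125·90.6 + 1125·86.7 + 1500·86.5)/4325 = 101.68439
V̂(ȳ_st) = Σ W_h² (1 − n_h/N_h) s_h²/n_h, with W_h = N_h/N and N = 4325:
  stratum XS: (575/4325)²·(1 − 93/575)·27.07²/93 = 0.116744
  stratum S: (1125/4325)²·(1 − 143/1125)·21.16²/143 = 0.184921
  stratum M: (1125/4325)²·(1 − 42/1125)·25.03²/42 = 0.971586
  stratum L: (1500/4325)²·(1 − 217/1500)·15.44²/217 = 0.113027
V̂(ȳ_st) = 1.38628
SE(ȳ_st) = √1.38628 = 1.1774

ȳ_st ≈ 101.684, SE ≈ 1.18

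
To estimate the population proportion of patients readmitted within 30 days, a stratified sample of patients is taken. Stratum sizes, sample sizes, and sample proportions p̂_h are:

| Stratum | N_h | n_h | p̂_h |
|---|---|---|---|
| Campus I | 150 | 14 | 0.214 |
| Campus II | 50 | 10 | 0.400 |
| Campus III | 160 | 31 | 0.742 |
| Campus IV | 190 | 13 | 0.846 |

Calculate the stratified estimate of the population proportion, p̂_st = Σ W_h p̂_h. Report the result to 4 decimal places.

N = 550; stratum weights W_h = N_h/N.
p̂_st = Σ W_h p̂_h = (150·0.214 + 50·0.400 + 160·0.742 + 190·0.846)/550 = 0.60284

p̂_st ≈ 0.6028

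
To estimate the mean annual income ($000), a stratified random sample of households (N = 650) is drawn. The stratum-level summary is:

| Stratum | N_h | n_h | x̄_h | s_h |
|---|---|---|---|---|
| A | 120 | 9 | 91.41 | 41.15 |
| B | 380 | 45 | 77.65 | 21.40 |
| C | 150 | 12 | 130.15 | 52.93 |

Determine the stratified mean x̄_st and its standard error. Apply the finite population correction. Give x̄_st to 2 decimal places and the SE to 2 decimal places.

x̄_st = Σ W_h x̄_h = (120·91.41 + 380·77.65 + 150·130.15)/650 = 92.30569
V̂(x̄_st) = Σ W_h² (1 − n_h/N_h) s_h²/n_h, with W_h = N_h/N and N = 650:
  stratum A: (120/650)²·(1 − 9/120)·41.15²/9 = 5.93164
  stratum B: (380/650)²·(1 − 45/380)·21.40²/45 = 3.06631
  stratum C: (150/650)²·(1 − 12/150)·52.93²/12 = 11.4384
V̂(x̄_st) = 20.4364
SE(x̄_st) = √20.4364 = 4.52066

x̄_st ≈ 92.31, SE ≈ 4.52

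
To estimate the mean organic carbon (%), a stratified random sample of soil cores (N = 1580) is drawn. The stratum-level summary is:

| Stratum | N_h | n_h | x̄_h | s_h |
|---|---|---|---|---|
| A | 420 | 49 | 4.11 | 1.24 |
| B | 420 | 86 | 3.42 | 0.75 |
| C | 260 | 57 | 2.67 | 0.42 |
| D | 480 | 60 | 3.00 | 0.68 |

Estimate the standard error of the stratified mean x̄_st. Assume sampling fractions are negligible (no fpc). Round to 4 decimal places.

V̂(x̄_st) = Σ W_h² s_h²/n_h, with W_h = N_h/N and N = 1580:
  stratum A: (420/1580)²·1.24²/49 = 0.00221734
  stratum B: (420/1580)²·0.75²/86 = 0.000462177
  stratum C: (260/1580)²·0.42²/57 = 8.38024e-05
  stratum D: (480/1580)²·0.68²/60 = 0.000711271
V̂(x̄_st) = 0.00347459
SE(x̄_st) = √0.00347459 = 0.0589456

SE(x̄_st) ≈ 0.0589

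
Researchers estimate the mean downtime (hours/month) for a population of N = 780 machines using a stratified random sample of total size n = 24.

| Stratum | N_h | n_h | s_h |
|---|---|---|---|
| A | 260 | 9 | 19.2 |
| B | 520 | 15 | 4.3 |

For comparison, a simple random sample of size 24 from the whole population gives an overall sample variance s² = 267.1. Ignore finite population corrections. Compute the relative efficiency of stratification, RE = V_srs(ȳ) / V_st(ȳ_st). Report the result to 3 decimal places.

RE ≈ 2.183

V̂(ȳ_st) = Σ W_h² s_h²/n_h, with W_h = N_h/N and N = 780:
  stratum A: (260/780)²·19.2²/9 = 4.55111
  stratum B: (520/780)²·4.3²/15 = 0.547852
V_st = 5.09896
V_srs = s²/n = 267.1/24 = 11.1292
Relative efficiency = V_srs / V_st = 11.1292/5.09896 = 2.1826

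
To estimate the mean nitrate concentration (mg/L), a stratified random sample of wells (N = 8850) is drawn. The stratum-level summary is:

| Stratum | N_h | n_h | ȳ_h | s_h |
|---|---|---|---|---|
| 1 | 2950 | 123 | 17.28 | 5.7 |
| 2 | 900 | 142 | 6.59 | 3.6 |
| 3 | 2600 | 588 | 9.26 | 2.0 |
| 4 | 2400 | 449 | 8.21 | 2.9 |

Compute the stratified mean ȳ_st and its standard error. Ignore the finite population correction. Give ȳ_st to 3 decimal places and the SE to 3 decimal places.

ȳ_st ≈ 11.377, SE ≈ 0.180

ȳ_st = Σ W_h ȳ_h = (2950·17.28 + 900·6.59 + 2600·9.26 + 2400·8.21)/8850 = 11.37706
V̂(ȳ_st) = Σ W_h² s_h²/n_h, with W_h = N_h/N and N = 8850:
  stratum 1: (2950/8850)²·5.7²/123 = 0.0293496
  stratum 2: (900/8850)²·3.6²/142 = 0.000943876
  stratum 3: (2600/8850)²·2.0²/588 = 0.000587142
  stratum 4: (2400/8850)²·2.9²/449 = 0.00137748
V̂(ȳ_st) = 0.0322581
SE(ȳ_st) = √0.0322581 = 0.179605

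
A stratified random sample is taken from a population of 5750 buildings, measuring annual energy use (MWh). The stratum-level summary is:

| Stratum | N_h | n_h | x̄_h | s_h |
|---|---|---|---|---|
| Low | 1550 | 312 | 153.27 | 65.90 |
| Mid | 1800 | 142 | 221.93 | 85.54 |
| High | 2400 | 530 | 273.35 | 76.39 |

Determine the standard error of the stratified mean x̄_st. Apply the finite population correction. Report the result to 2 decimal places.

SE(x̄_st) ≈ 2.64

V̂(x̄_st) = Σ W_h² (1 − n_h/N_h) s_h²/n_h, with W_h = N_h/N and N = 5750:
  stratum Low: (1550/5750)²·(1 − 312/1550)·65.90²/312 = 0.807854
  stratum Mid: (1800/5750)²·(1 − 142/1800)·85.54²/142 = 4.65127
  stratum High: (2400/5750)²·(1 − 530/2400)·76.39²/530 = 1.49456
V̂(x̄_st) = 6.95369
SE(x̄_st) = √6.95369 = 2.63698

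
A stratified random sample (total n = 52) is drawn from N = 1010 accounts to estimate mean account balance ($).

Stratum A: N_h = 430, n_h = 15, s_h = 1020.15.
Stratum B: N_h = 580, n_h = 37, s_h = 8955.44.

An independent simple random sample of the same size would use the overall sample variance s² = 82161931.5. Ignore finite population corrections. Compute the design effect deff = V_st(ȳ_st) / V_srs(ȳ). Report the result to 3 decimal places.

V̂(ȳ_st) = Σ W_h² s_h²/n_h, with W_h = N_h/N and N = 1010:
  stratum A: (430/1010)²·1020.15²/15 = 12575.7
  stratum B: (580/1010)²·8955.44²/37 = 714801
V_st = 727377
V_srs = s²/n = 82161931.5/52 = 1.58004e+06
deff = V_st / V_srs = 727377/1.58004e+06 = 0.4604

deff ≈ 0.460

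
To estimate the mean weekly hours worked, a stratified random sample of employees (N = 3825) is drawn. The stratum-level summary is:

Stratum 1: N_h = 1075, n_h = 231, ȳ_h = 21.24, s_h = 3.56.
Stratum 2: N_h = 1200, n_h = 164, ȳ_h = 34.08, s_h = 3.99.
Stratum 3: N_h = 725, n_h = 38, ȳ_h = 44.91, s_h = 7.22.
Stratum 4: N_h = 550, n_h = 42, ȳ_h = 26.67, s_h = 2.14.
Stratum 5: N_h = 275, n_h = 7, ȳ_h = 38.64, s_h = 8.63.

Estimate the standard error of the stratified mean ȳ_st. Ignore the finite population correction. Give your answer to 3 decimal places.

V̂(ȳ_st) = Σ W_h² s_h²/n_h, with W_h = N_h/N and N = 3825:
  stratum 1: (1075/3825)²·3.56²/231 = 0.00433353
  stratum 2: (1200/3825)²·3.99²/164 = 0.00955436
  stratum 3: (725/3825)²·7.22²/38 = 0.0492838
  stratum 4: (550/3825)²·2.14²/42 = 0.00225445
  stratum 5: (275/3825)²·8.63²/7 = 0.0549954
V̂(ȳ_st) = 0.120421
SE(ȳ_st) = √0.120421 = 0.347018

SE(ȳ_st) ≈ 0.347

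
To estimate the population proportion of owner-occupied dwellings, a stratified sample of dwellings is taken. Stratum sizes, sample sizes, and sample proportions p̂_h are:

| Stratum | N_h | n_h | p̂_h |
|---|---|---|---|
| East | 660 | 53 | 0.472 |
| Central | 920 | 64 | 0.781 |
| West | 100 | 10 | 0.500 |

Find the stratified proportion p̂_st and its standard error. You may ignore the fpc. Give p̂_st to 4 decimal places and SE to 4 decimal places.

N = 1680; stratum weights W_h = N_h/N.
p̂_st = Σ W_h p̂_h = (660·0.472 + 920·0.781 + 100·0.500)/1680 = 0.64288
V̂(p̂_st) = Σ W_h² p̂_h(1−p̂_h)/(n_h−1):
  stratum East: (660/1680)²·0.472·0.528/52 = 0.000739677
  stratum Central: (920/1680)²·0.781·0.219/63 = 0.000814164
  stratum West: (100/1680)²·0.500·0.500/9 = 9.8419e-05
V̂(p̂_st) = 0.00165226; SE = √V̂ = 0.040648

p̂_st ≈ 0.6429, SE ≈ 0.0406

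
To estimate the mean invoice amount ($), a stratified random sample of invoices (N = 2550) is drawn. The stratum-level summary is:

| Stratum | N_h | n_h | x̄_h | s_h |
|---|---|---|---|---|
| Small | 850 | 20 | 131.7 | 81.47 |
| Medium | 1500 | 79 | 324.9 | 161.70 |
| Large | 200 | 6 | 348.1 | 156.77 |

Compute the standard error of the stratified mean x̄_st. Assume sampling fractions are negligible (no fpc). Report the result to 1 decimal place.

V̂(x̄_st) = Σ W_h² s_h²/n_h, with W_h = N_h/N and N = 2550:
  stratum Small: (850/2550)²·81.47²/20 = 36.8742
  stratum Medium: (1500/2550)²·161.70²/79 = 114.524
  stratum Large: (200/2550)²·156.77²/6 = 25.1973
V̂(x̄_st) = 176.595
SE(x̄_st) = √176.595 = 13.2889

SE(x̄_st) ≈ 13.3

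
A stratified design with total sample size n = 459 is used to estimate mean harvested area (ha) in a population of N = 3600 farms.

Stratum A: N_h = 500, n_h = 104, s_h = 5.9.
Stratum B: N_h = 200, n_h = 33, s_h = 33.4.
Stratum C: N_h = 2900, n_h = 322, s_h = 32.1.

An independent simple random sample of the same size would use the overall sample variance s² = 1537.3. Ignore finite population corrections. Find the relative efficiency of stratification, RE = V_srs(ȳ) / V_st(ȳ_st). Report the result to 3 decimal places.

V̂(ȳ_st) = Σ W_h² s_h²/n_h, with W_h = N_h/N and N = 3600:
  stratum A: (500/3600)²·5.9²/104 = 0.00645663
  stratum B: (200/3600)²·33.4²/33 = 0.104336
  stratum C: (2900/3600)²·32.1²/322 = 2.07656
V_st = 2.18736
V_srs = s²/n = 1537.3/459 = 3.34924
Relative efficiency = V_srs / V_st = 3.34924/2.18736 = 1.5312

RE ≈ 1.531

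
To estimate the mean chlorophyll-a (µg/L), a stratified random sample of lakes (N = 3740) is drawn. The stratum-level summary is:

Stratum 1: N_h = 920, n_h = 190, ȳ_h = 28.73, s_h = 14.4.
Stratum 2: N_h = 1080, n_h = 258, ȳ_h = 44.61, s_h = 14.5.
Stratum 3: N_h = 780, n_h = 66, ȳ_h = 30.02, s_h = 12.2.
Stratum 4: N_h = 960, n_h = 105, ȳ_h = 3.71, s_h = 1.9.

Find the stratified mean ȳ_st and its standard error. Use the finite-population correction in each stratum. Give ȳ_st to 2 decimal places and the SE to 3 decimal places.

ȳ_st = Σ W_h ȳ_h = (920·28.73 + 1080·44.61 + 780·30.02 + 960·3.71)/3740 = 27.16246
V̂(ȳ_st) = Σ W_h² (1 − n_h/N_h) s_h²/n_h, with W_h = N_h/N and N = 3740:
  stratum 1: (920/3740)²·(1 − 190/920)·14.4²/190 = 0.0524009
  stratum 2: (1080/3740)²·(1 − 258/1080)·14.5²/258 = 0.0517212
  stratum 3: (780/3740)²·(1 − 66/780)·12.2²/66 = 0.0897895
  stratum 4: (960/3740)²·(1 − 105/960)·1.9²/105 = 0.00201749
V̂(ȳ_st) = 0.195929
SE(ȳ_st) = √0.195929 = 0.442639

ȳ_st ≈ 27.16, SE ≈ 0.443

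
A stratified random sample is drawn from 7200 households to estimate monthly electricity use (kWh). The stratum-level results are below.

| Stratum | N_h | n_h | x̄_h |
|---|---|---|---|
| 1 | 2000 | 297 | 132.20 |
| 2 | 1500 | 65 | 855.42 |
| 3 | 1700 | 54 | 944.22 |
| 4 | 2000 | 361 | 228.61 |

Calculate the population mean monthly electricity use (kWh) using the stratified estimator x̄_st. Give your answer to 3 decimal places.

x̄_st ≈ 501.378

N = Σ N_h = 7200. Stratum weights W_h = N_h/N.
x̄_st = (2000·132.20 + 1500·855.42 + 1700·944.22 + 2000·228.61) / 7200 = 501.37833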